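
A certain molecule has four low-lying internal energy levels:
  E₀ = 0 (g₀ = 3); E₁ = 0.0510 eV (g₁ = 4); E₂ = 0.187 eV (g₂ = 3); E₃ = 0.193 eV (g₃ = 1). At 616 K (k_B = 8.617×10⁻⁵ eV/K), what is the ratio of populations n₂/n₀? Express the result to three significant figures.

k_BT = 8.617×10⁻⁵ × 616 K = 0.053081 eV.
n₂/n₀ = (g₂/g₀) exp[−(E₂−E₀)/kT] = (3/3) × exp(−(0.187 eV)/(0.053081 eV)) = (3/3) × exp(-3.5229) = 0.0295.

0.0295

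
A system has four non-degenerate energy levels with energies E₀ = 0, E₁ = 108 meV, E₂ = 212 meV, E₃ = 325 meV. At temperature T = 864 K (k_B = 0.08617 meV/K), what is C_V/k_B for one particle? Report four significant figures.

0.7393

k_BT = 0.08617 × 864 K = 74.4509 meV.
Eᵢ/kT = 0, 1.45062, 2.84751, 4.36529.
Z = Σ e^(−Eᵢ/kT) = e^(−0) + e^(−1.45062) + e^(−2.84751) + e^(−4.36529) = 1.00000 + 0.234425 + 0.0579885 + 0.0127110 = 1.30512.
⟨E⟩ = 31.9837 meV, ⟨E²⟩ = 5120.73 meV².
C_V/k_B = (⟨E²⟩ − ⟨E⟩²)/(kT)² = (5120.73 − 1022.96)/5542.94 = 0.7393.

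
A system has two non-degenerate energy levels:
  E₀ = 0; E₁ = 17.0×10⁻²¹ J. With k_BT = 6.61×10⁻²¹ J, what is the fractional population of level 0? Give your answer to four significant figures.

0.9290

Eᵢ/kT = 0, 2.57186.
Z = Σ e^(−Eᵢ/kT) = e^(−0) + e^(−2.57186) = 1.00000 + 0.0763933 = 1.07639.
P₀ = e^(−E₀/kT) / Z = 1.00000/1.07639 = 0.9290.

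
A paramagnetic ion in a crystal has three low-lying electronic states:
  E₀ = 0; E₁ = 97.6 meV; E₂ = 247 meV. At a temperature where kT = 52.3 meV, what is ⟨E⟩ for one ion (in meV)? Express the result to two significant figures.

Eᵢ/kT = 0, 1.866, 4.723.
Z = Σ e^(−Eᵢ/kT) = e^(−0) + e^(−1.866) + e^(−4.723) = 1.000 + 0.1547 + 0.008888 = 1.164.
⟨E⟩ = Σ Eᵢ e^(−Eᵢ/kT) / Z = (0·1.000 + 97.6·0.1547 + 247·0.008888) / 1.164 = 15 meV.

15 meV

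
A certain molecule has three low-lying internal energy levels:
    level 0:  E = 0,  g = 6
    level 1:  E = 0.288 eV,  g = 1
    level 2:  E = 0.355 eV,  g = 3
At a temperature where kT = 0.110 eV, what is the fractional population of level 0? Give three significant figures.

0.969

Eᵢ/kT = 0, 2.6182, 3.2273.
Z = Σ gᵢe^(−Eᵢ/kT) = 6·e^(−0) + 1·e^(−2.6182) + 3·e^(−3.2273) = 6.0000 + 0.072934 + 0.11899 = 6.1919.
P₀ = g₀ e^(−E₀/kT) / Z = 6.0000/6.1919 = 0.969.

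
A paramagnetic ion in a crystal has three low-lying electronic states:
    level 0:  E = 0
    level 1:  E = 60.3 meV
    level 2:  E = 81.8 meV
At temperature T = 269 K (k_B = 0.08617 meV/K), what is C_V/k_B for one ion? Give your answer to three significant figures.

0.714

k_BT = 0.08617 × 269 K = 23.180 meV.
Eᵢ/kT = 0, 2.6014, 3.5289.
Z = Σ e^(−Eᵢ/kT) = e^(−0) + e^(−2.6014) + e^(−3.5289) = 1.0000 + 0.074170 + 0.029337 = 1.1035.
⟨E⟩ = 6.2277 meV, ⟨E²⟩ = 422.28 meV².
C_V/k_B = (⟨E²⟩ − ⟨E⟩²)/(kT)² = (422.28 − 38.784)/537.31 = 0.714.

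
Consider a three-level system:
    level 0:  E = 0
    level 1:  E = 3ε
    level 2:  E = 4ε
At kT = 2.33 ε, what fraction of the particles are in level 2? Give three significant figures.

0.123

Eᵢ/kT = 0, 1.2876, 1.7167.
Z = Σ e^(−Eᵢ/kT) = e^(−0) + e^(−1.2876) + e^(−1.7167) = 1.0000 + 0.27593 + 0.17966 = 1.4556.
P₂ = e^(−E₂/kT) / Z = 0.17966/1.4556 = 0.123.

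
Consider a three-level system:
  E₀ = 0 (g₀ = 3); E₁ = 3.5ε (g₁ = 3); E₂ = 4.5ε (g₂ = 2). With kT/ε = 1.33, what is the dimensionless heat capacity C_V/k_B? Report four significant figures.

0.6329

Eᵢ/kT = 0, 2.63158, 3.38346.
Z = Σ gᵢe^(−Eᵢ/kT) = 3·e^(−0) + 3·e^(−2.63158) + 2·e^(−3.38346) = 3.00000 + 0.215894 + 0.0678597 = 3.28375.
⟨E⟩ = 0.323105 ε, ⟨E²⟩ = 1.22386 ε².
C_V/k_B = (⟨E²⟩ − ⟨E⟩²)/(kT)² = (1.22386 − 0.104397)/1.76890 = 0.6329.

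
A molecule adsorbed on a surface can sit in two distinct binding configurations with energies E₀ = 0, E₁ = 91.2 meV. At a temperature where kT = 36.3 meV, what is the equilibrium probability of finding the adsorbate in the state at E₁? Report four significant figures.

Eᵢ/kT = 0, 2.51240.
Z = Σ e^(−Eᵢ/kT) = e^(−0) + e^(−2.51240) = 1.00000 + 0.0810734 = 1.08107.
P₁ = e^(−E₁/kT) / Z = 0.0810734/1.08107 = 0.07499.

0.07499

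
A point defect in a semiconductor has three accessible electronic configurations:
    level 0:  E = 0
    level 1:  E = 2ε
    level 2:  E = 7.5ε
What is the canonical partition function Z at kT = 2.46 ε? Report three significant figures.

Z = 1.49

Eᵢ/kT = 0, 0.81301, 3.0488.
Z = Σ e^(−Eᵢ/kT) = e^(−0) + e^(−0.81301) + e^(−3.0488) = 1.0000 + 0.44352 + 0.047416 = 1.4909.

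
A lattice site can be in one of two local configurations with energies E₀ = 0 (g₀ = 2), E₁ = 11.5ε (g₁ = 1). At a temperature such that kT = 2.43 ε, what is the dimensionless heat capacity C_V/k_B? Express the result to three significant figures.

0.0977

Eᵢ/kT = 0, 4.7325.
Z = Σ gᵢe^(−Eᵢ/kT) = 2·e^(−0) + 1·e^(−4.7325) = 2.0000 + 0.0088044 = 2.0088.
⟨E⟩ = 0.050404 ε, ⟨E²⟩ = 0.57964 ε².
C_V/k_B = (⟨E²⟩ − ⟨E⟩²)/(kT)² = (0.57964 − 0.0025406)/5.9049 = 0.0977.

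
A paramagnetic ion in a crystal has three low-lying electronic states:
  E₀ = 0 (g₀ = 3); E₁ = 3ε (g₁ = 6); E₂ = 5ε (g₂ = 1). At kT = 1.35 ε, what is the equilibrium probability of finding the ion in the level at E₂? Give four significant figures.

0.006703

Eᵢ/kT = 0, 2.22222, 3.70370.
Z = Σ gᵢe^(−Eᵢ/kT) = 3·e^(−0) + 6·e^(−2.22222) + 1·e^(−3.70370) = 3.00000 + 0.650210 + 0.0246322 = 3.67484.
P₂ = g₂ e^(−E₂/kT) / Z = 0.0246322/3.67484 = 0.006703.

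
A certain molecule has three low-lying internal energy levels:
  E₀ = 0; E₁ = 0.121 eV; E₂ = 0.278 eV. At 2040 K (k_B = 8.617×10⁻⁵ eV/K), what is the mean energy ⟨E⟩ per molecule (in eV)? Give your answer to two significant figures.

k_BT = 8.617×10⁻⁵ × 2040 K = 0.1758 eV.
Eᵢ/kT = 0, 0.6883, 1.581.
Z = Σ e^(−Eᵢ/kT) = e^(−0) + e^(−0.6883) + e^(−1.581) = 1.000 + 0.5024 + 0.2058 = 1.708.
⟨E⟩ = Σ Eᵢ e^(−Eᵢ/kT) / Z = (0·1.000 + 0.121·0.5024 + 0.278·0.2058) / 1.708 = 0.069 eV.

0.069 eV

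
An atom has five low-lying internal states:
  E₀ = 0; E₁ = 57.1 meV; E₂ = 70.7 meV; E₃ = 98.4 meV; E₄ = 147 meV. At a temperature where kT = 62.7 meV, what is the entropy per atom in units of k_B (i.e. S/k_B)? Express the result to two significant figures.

1.3

Eᵢ/kT = 0, 0.9107, 1.128, 1.569, 2.344.
Z = Σ e^(−Eᵢ/kT) = e^(−0) + e^(−0.9107) + e^(−1.128) + e^(−1.569) + e^(−2.344) = 1.000 + 0.4022 + 0.3237 + 0.2083 + 0.09594 = 2.030.
⟨E⟩ = Σ EᵢPᵢ = 39.63 meV.
S/k_B = ln Z + ⟨E⟩/kT = ln(2.030) + 39.63/62.7 = 0.7080 + 0.6321 = 1.3.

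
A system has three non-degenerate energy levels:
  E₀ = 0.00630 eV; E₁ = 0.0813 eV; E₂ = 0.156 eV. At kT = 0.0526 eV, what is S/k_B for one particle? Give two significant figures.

Eᵢ/kT = 0.1198, 1.546, 2.966.
Z = Σ e^(−Eᵢ/kT) = e^(−0.1198) + e^(−1.546) + e^(−2.966) = 0.8871 + 0.2131 + 0.05151 = 1.152.
⟨E⟩ = Σ EᵢPᵢ = 0.02687 eV.
S/k_B = ln Z + ⟨E⟩/kT = ln(1.152) + 0.02687/0.0526 = 0.1415 + 0.5108 = 0.65.

0.65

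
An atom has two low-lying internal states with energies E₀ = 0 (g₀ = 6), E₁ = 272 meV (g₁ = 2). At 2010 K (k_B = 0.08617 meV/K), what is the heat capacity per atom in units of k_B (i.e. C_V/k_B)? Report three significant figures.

0.150

k_BT = 0.08617 × 2010 K = 173.20 meV.
Eᵢ/kT = 0, 1.5704.
Z = Σ gᵢe^(−Eᵢ/kT) = 6·e^(−0) + 2·e^(−1.5704) = 6.0000 + 0.41592 = 6.4159.
⟨E⟩ = 17.633 meV, ⟨E²⟩ = 4796.1 meV².
C_V/k_B = (⟨E²⟩ − ⟨E⟩²)/(kT)² = (4796.1 − 310.92)/29998 = 0.150.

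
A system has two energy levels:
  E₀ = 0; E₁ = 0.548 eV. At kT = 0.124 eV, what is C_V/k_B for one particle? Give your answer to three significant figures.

Eᵢ/kT = 0, 4.4194.
Z = Σ e^(−Eᵢ/kT) = e^(−0) + e^(−4.4194) = 1.0000 + 0.012041 = 1.0120.
⟨E⟩ = 0.0065202 eV, ⟨E²⟩ = 0.0035731 eV².
C_V/k_B = (⟨E²⟩ − ⟨E⟩²)/(kT)² = (0.0035731 − 0.000042513)/0.015376 = 0.230.

0.230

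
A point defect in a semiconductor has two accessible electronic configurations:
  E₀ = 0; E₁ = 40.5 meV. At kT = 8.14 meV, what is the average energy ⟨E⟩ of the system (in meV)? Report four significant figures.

Eᵢ/kT = 0, 4.97543.
Z = Σ e^(−Eᵢ/kT) = e^(−0) + e^(−4.97543) = 1.00000 + 0.00690555 = 1.00691.
⟨E⟩ = Σ Eᵢ e^(−Eᵢ/kT) / Z = (0·1.00000 + 40.5·0.00690555) / 1.00691 = 0.2778 meV.

0.2778 meV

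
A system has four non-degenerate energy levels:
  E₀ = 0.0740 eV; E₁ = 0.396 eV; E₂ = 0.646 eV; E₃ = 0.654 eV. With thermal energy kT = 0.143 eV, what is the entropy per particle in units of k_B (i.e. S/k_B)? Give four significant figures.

Eᵢ/kT = 0.517483, 2.76923, 4.51748, 4.57343.
Z = Σ e^(−Eᵢ/kT) = e^(−0.517483) + e^(−2.76923) + e^(−4.51748) + e^(−4.57343) = 0.596019 + 0.0627103 + 0.0109165 + 0.0103225 = 0.679968.
⟨E⟩ = Σ EᵢPᵢ = 0.121685 eV.
S/k_B = ln Z + ⟨E⟩/kT = ln(0.679968) + 0.121685/0.143 = -0.385710 + 0.850944 = 0.4652.

0.4652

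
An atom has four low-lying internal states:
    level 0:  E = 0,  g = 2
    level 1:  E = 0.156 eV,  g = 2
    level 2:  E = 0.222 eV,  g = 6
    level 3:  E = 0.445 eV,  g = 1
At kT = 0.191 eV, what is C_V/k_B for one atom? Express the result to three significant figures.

Eᵢ/kT = 0, 0.81675, 1.1623, 2.3298.
Z = Σ gᵢe^(−Eᵢ/kT) = 2·e^(−0) + 2·e^(−0.81675) + 6·e^(−1.1623) + 1·e^(−2.3298) = 2.0000 + 0.88373 + 1.8766 + 0.097315 = 4.8576.
⟨E⟩ = 0.12306 eV, ⟨E²⟩ = 0.027434 eV².
C_V/k_B = (⟨E²⟩ − ⟨E⟩²)/(kT)² = (0.027434 − 0.015144)/0.036481 = 0.337.

0.337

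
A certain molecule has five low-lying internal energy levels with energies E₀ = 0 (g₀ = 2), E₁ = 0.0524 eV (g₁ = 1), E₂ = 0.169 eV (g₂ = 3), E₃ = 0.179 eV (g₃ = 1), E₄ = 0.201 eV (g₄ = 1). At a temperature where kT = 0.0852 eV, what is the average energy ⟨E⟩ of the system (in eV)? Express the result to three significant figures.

Eᵢ/kT = 0, 0.61502, 1.9836, 2.1009, 2.3592.
Z = Σ gᵢe^(−Eᵢ/kT) = 2·e^(−0) + 1·e^(−0.61502) + 3·e^(−1.9836) + 1·e^(−2.1009) + 1·e^(−2.3592) = 2.0000 + 0.54063 + 0.41272 + 0.12235 + 0.094496 = 3.1702.
⟨E⟩ = Σ Eᵢ gᵢe^(−Eᵢ/kT) / Z = (0·2.0000 + 0.0524·0.54063 + 0.169·0.41272 + 0.179·0.12235 + 0.201·0.094496) / 3.1702 = 0.0438 eV.

0.0438 eV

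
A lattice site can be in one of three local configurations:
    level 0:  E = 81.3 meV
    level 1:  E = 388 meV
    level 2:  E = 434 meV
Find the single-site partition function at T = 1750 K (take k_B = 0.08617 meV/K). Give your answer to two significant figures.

k_BT = 0.08617 × 1750 K = 150.8 meV.
Eᵢ/kT = 0.5391, 2.573, 2.878.
Z = Σ e^(−Eᵢ/kT) = e^(−0.5391) + e^(−2.573) + e^(−2.878) = 0.5833 + 0.07631 + 0.05625 = 0.7159.

Z = 0.72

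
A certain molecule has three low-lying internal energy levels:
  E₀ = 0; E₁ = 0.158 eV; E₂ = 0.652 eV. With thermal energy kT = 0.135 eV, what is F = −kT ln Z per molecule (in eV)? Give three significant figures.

Eᵢ/kT = 0, 1.1704, 4.8296.
Z = Σ e^(−Eᵢ/kT) = e^(−0) + e^(−1.1704) + e^(−4.8296) = 1.0000 + 0.31024 + 0.0079897 = 1.3182.
F = −kT ln Z = −0.135 × ln(1.3182) = −0.135 × 0.27627 = -0.0373 eV.

-0.0373 eV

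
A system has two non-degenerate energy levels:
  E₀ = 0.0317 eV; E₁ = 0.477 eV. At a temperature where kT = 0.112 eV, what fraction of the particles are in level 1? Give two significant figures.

0.018

Eᵢ/kT = 0.2830, 4.259.
Z = Σ e^(−Eᵢ/kT) = e^(−0.2830) + e^(−4.259) = 0.7535 + 0.01414 = 0.7676.
P₁ = e^(−E₁/kT) / Z = 0.01414/0.7676 = 0.018.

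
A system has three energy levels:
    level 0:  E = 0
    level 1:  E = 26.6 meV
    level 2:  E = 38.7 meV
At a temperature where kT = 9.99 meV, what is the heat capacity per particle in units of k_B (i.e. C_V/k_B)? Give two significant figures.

Eᵢ/kT = 0, 2.663, 3.874.
Z = Σ e^(−Eᵢ/kT) = e^(−0) + e^(−2.663) + e^(−3.874) = 1.000 + 0.06974 + 0.02078 = 1.091.
⟨E⟩ = 2.437 meV, ⟨E²⟩ = 73.76 meV².
C_V/k_B = (⟨E²⟩ − ⟨E⟩²)/(kT)² = (73.76 − 5.939)/99.80 = 0.68.

0.68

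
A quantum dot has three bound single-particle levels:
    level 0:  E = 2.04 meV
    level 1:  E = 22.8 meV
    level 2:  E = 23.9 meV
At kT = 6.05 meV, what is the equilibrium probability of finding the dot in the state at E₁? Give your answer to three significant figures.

Eᵢ/kT = 0.33719, 3.7686, 3.9504.
Z = Σ e^(−Eᵢ/kT) = e^(−0.33719) + e^(−3.7686) + e^(−3.9504) = 0.71377 + 0.023084 + 0.019247 = 0.75610.
P₁ = e^(−E₁/kT) / Z = 0.023084/0.75610 = 0.0305.

0.0305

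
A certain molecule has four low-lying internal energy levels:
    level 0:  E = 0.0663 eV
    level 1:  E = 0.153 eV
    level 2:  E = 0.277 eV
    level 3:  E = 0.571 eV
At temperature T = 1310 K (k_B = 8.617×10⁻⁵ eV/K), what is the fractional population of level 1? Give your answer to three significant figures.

0.285

k_BT = 8.617×10⁻⁵ × 1310 K = 0.11288 eV.
Eᵢ/kT = 0.58735, 1.3554, 2.4539, 5.0585.
Z = Σ e^(−Eᵢ/kT) = e^(−0.58735) + e^(−1.3554) + e^(−2.4539) + e^(−5.0585) = 0.55580 + 0.25784 + 0.085958 + 0.0063551 = 0.90595.
P₁ = e^(−E₁/kT) / Z = 0.25784/0.90595 = 0.285.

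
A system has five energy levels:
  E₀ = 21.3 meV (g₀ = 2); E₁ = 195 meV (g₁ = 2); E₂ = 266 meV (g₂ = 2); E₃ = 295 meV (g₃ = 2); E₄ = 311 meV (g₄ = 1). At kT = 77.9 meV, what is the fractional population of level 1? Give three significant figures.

Eᵢ/kT = 0.27343, 2.5032, 3.4146, 3.7869, 3.9923.
Z = Σ gᵢe^(−Eᵢ/kT) = 2·e^(−0.27343) + 2·e^(−2.5032) + 2·e^(−3.4146) + 2·e^(−3.7869) + 1·e^(−3.9923) = 1.5215 + 0.16365 + 0.065779 + 0.045332 + 0.018457 = 1.8147.
P₁ = g₁ e^(−E₁/kT) / Z = 0.16365/1.8147 = 0.0902.

0.0902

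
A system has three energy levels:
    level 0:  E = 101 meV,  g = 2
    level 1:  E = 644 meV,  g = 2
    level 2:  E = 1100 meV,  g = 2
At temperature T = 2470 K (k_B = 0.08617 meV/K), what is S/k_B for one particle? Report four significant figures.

k_BT = 0.08617 × 2470 K = 212.840 meV.
Eᵢ/kT = 0.474535, 3.02575, 5.16820.
Z = Σ gᵢe^(−Eᵢ/kT) = 2·e^(−0.474535) + 2·e^(−3.02575) + 2·e^(−5.16820) = 1.24435 + 0.0970428 + 0.0113896 = 1.35278.
⟨E⟩ = Σ EᵢPᵢ = 148.364 meV.
S/k_B = ln Z + ⟨E⟩/kT = ln(1.35278) + 148.364/212.840 = 0.302162 + 0.697068 = 0.9992.

0.9992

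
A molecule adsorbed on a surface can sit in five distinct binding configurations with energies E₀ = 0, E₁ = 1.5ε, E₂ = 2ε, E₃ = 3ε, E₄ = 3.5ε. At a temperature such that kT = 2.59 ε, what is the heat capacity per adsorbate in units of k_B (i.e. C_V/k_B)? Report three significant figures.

0.234

Eᵢ/kT = 0, 0.57915, 0.77220, 1.1583, 1.3514.
Z = Σ e^(−Eᵢ/kT) = e^(−0) + e^(−0.57915) + e^(−0.77220) + e^(−1.1583) + e^(−1.3514) = 1.0000 + 0.56037 + 0.46200 + 0.31402 + 0.25888 = 2.5953.
⟨E⟩ = 1.3920 ε, ⟨E²⟩ = 3.5088 ε².
C_V/k_B = (⟨E²⟩ − ⟨E⟩²)/(kT)² = (3.5088 − 1.9377)/6.7081 = 0.234.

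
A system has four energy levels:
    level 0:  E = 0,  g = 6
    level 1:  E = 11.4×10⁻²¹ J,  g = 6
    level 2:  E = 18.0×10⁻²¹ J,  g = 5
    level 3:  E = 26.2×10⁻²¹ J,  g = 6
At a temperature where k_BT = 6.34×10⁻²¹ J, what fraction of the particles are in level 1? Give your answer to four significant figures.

Eᵢ/kT = 0, 1.79811, 2.83912, 4.13249.
Z = Σ gᵢe^(−Eᵢ/kT) = 6·e^(−0) + 6·e^(−1.79811) + 5·e^(−2.83912) + 6·e^(−4.13249) = 6.00000 + 0.993670 + 0.292386 + 0.0962573 = 7.38231.
P₁ = g₁ e^(−E₁/kT) / Z = 0.993670/7.38231 = 0.1346.

0.1346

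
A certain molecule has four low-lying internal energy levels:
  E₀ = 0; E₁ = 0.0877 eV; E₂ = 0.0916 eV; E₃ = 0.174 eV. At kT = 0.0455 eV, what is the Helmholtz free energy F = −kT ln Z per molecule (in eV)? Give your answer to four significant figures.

-0.01197 eV

Eᵢ/kT = 0, 1.92747, 2.01319, 3.82418.
Z = Σ e^(−Eᵢ/kT) = e^(−0) + e^(−1.92747) + e^(−2.01319) + e^(−3.82418) = 1.00000 + 0.145516 + 0.133562 + 0.0218363 = 1.30091.
F = −kT ln Z = −0.0455 × ln(1.30091) = −0.0455 × 0.263064 = -0.01197 eV.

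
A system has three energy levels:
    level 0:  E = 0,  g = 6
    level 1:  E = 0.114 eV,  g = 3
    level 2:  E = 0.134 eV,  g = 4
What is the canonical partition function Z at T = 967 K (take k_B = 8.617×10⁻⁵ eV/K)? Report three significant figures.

k_BT = 8.617×10⁻⁵ × 967 K = 0.083326 eV.
Eᵢ/kT = 0, 1.3681, 1.6081.
Z = Σ gᵢe^(−Eᵢ/kT) = 6·e^(−0) + 3·e^(−1.3681) + 4·e^(−1.6081) = 6.0000 + 0.76377 + 0.80107 = 7.5648.

Z = 7.56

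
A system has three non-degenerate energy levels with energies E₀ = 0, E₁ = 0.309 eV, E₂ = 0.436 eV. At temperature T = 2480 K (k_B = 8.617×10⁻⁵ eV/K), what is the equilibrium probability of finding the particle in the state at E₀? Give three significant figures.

0.732

k_BT = 8.617×10⁻⁵ × 2480 K = 0.21370 eV.
Eᵢ/kT = 0, 1.4460, 2.0402.
Z = Σ e^(−Eᵢ/kT) = e^(−0) + e^(−1.4460) + e^(−2.0402) = 1.0000 + 0.23551 + 0.13000 = 1.3655.
P₀ = e^(−E₀/kT) / Z = 1.0000/1.3655 = 0.732.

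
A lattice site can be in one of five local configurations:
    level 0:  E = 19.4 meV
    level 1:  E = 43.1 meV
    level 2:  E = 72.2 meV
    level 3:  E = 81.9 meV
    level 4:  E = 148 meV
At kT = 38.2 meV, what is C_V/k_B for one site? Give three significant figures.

Eᵢ/kT = 0.50785, 1.1283, 1.8901, 2.1440, 3.8743.
Z = Σ e^(−Eᵢ/kT) = e^(−0.50785) + e^(−1.1283) + e^(−1.8901) + e^(−2.1440) + e^(−3.8743) = 0.60179 + 0.32358 + 0.15106 + 0.11719 + 0.020769 = 1.2144.
⟨E⟩ = 40.513 meV, ⟨E²⟩ = 2351.8 meV².
C_V/k_B = (⟨E²⟩ − ⟨E⟩²)/(kT)² = (2351.8 − 1641.3)/1459.2 = 0.487.

0.487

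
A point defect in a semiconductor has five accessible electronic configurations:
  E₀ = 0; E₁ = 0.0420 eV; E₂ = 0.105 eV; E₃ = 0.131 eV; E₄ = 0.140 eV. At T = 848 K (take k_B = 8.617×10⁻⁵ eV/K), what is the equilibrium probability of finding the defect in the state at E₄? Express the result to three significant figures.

0.0696

k_BT = 8.617×10⁻⁵ × 848 K = 0.073072 eV.
Eᵢ/kT = 0, 0.57478, 1.4369, 1.7928, 1.9159.
Z = Σ e^(−Eᵢ/kT) = e^(−0) + e^(−0.57478) + e^(−1.4369) + e^(−1.7928) + e^(−1.9159) = 1.0000 + 0.56283 + 0.23766 + 0.16649 + 0.14721 = 2.1142.
P₄ = e^(−E₄/kT) / Z = 0.14721/2.1142 = 0.0696.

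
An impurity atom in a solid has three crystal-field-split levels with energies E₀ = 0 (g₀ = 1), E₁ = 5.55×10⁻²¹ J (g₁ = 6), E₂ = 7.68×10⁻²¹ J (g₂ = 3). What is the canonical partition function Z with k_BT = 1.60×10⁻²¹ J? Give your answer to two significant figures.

Z = 1.2

Eᵢ/kT = 0, 3.469, 4.800.
Z = Σ gᵢe^(−Eᵢ/kT) = 1·e^(−0) + 6·e^(−3.469) + 3·e^(−4.800) = 1.000 + 0.1869 + 0.02469 = 1.212.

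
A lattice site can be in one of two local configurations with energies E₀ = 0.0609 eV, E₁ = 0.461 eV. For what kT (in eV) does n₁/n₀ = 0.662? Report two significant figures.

0.97 eV

n₁/n₀ = exp[−(E₁−E₀)/kT] = 0.662.
⇒ (E₁−E₀)/kT = ln(1/0.662) = ln(1.511) = 0.4128.
kT = 0.4001 eV / 0.4128 = 0.97 eV.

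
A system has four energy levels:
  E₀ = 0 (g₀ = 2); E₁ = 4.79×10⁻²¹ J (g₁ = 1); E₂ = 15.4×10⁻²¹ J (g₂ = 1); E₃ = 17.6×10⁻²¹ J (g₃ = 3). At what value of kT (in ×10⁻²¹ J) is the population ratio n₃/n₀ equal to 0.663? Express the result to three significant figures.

n₃/n₀ = (g₃/g₀) exp[−(E₃−E₀)/kT] = 0.663.
⇒ (E₃−E₀)/kT = ln((3/2)/0.663) = ln(2.2624) = 0.81643.
kT = 17.6 ×10⁻²¹ J / 0.81643 = 21.6 ×10⁻²¹ J.

21.6 ×10⁻²¹ J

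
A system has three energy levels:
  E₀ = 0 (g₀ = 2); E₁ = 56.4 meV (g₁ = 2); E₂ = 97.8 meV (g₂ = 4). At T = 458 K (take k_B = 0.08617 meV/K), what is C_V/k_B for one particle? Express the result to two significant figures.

0.79

k_BT = 0.08617 × 458 K = 39.47 meV.
Eᵢ/kT = 0, 1.429, 2.478.
Z = Σ gᵢe^(−Eᵢ/kT) = 2·e^(−0) + 2·e^(−1.429) + 4·e^(−2.478) = 2.000 + 0.4791 + 0.3356 = 2.815.
⟨E⟩ = 21.26 meV, ⟨E²⟩ = 1682 meV².
C_V/k_B = (⟨E²⟩ − ⟨E⟩²)/(kT)² = (1682 − 452.0)/1558 = 0.79.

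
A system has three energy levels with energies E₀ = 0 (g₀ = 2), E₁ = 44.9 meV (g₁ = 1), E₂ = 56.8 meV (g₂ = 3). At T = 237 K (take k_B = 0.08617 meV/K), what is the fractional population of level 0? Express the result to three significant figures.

k_BT = 0.08617 × 237 K = 20.422 meV.
Eᵢ/kT = 0, 2.1986, 2.7813.
Z = Σ gᵢe^(−Eᵢ/kT) = 2·e^(−0) + 1·e^(−2.1986) + 3·e^(−2.7813) = 2.0000 + 0.11096 + 0.18587 = 2.2968.
P₀ = g₀ e^(−E₀/kT) / Z = 2.0000/2.2968 = 0.871.

0.871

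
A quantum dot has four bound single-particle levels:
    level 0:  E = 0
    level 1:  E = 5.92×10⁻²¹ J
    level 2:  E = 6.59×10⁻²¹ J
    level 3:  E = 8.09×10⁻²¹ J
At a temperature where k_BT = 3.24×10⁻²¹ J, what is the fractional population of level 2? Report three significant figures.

0.0952

Eᵢ/kT = 0, 1.8272, 2.0340, 2.4969.
Z = Σ e^(−Eᵢ/kT) = e^(−0) + e^(−1.8272) + e^(−2.0340) + e^(−2.4969) = 1.0000 + 0.16086 + 0.13081 + 0.082340 = 1.3740.
P₂ = e^(−E₂/kT) / Z = 0.13081/1.3740 = 0.0952.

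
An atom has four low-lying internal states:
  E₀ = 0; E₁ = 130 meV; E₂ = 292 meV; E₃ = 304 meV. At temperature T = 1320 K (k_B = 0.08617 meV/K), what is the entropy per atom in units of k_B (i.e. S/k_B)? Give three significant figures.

0.891

k_BT = 0.08617 × 1320 K = 113.74 meV.
Eᵢ/kT = 0, 1.1430, 2.5673, 2.6728.
Z = Σ e^(−Eᵢ/kT) = e^(−0) + e^(−1.1430) + e^(−2.5673) + e^(−2.6728) = 1.0000 + 0.31886 + 0.076742 + 0.069059 = 1.4647.
⟨E⟩ = Σ EᵢPᵢ = 57.933 meV.
S/k_B = ln Z + ⟨E⟩/kT = ln(1.4647) + 57.933/113.74 = 0.38165 + 0.50935 = 0.891.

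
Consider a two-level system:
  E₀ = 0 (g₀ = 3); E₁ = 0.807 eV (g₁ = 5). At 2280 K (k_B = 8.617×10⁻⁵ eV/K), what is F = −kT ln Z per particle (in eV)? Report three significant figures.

k_BT = 8.617×10⁻⁵ × 2280 K = 0.19647 eV.
Eᵢ/kT = 0, 4.1075.
Z = Σ gᵢe^(−Eᵢ/kT) = 3·e^(−0) + 5·e^(−4.1075) = 3.0000 + 0.082244 = 3.0822.
F = −kT ln Z = −0.19647 × ln(3.0822) = −0.19647 × 1.1256 = -0.221 eV.

-0.221 eV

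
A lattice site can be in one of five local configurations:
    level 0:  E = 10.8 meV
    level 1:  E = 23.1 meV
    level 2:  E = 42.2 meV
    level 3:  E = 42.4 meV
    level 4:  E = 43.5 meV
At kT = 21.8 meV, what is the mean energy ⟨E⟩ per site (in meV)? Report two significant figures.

Eᵢ/kT = 0.4954, 1.060, 1.936, 1.945, 1.995.
Z = Σ e^(−Eᵢ/kT) = e^(−0.4954) + e^(−1.060) + e^(−1.936) + e^(−1.945) + e^(−1.995) = 0.6093 + 0.3465 + 0.1443 + 0.1430 + 0.1360 = 1.379.
⟨E⟩ = Σ Eᵢ e^(−Eᵢ/kT) / Z = (10.8·0.6093 + 23.1·0.3465 + 42.2·0.1443 + 42.4·0.1430 + 43.5·0.1360) / 1.379 = 24 meV.

24 meV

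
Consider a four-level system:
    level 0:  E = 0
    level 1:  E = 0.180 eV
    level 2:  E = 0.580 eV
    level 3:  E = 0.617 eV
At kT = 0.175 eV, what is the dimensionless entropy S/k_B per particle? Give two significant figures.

Eᵢ/kT = 0, 1.029, 3.314, 3.526.
Z = Σ e^(−Eᵢ/kT) = e^(−0) + e^(−1.029) + e^(−3.314) + e^(−3.526) = 1.000 + 0.3574 + 0.03637 + 0.02942 = 1.423.
⟨E⟩ = Σ EᵢPᵢ = 0.07279 eV.
S/k_B = ln Z + ⟨E⟩/kT = ln(1.423) + 0.07279/0.175 = 0.3528 + 0.4159 = 0.77.

0.77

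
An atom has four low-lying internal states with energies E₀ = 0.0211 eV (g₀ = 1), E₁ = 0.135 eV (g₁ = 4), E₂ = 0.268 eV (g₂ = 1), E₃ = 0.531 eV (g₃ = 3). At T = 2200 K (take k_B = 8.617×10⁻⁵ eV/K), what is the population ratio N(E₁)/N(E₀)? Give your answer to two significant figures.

2.2

k_BT = 8.617×10⁻⁵ × 2200 K = 0.1896 eV.
n₁/n₀ = (g₁/g₀) exp[−(E₁−E₀)/kT] = (4/1) × exp(−(0.1139 eV)/(0.1896 eV)) = (4/1) × exp(-0.6007) = 2.2.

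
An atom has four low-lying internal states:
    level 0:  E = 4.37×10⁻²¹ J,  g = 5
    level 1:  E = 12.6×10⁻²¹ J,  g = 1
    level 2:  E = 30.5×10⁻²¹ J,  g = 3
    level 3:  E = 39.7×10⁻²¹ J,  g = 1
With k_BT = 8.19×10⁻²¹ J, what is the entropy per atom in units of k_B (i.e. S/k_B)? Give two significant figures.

1.9

Eᵢ/kT = 0.5336, 1.538, 3.724, 4.847.
Z = Σ gᵢe^(−Eᵢ/kT) = 5·e^(−0.5336) + 1·e^(−1.538) + 3·e^(−3.724) + 1·e^(−4.847) = 2.932 + 0.2148 + 0.07241 + 0.007852 = 3.227.
⟨E⟩ = Σ EᵢPᵢ = 5.590 ×10⁻²¹ J.
S/k_B = ln Z + ⟨E⟩/kT = ln(3.227) + 5.590/8.19 = 1.172 + 0.6825 = 1.9.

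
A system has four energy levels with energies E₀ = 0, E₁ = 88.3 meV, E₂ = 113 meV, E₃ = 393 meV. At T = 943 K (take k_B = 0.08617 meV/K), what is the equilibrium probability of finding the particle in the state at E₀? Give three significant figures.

k_BT = 0.08617 × 943 K = 81.258 meV.
Eᵢ/kT = 0, 1.0867, 1.3906, 4.8364.
Z = Σ e^(−Eᵢ/kT) = e^(−0) + e^(−1.0867) + e^(−1.3906) + e^(−4.8364) = 1.0000 + 0.33733 + 0.24893 + 0.0079356 = 1.5942.
P₀ = e^(−E₀/kT) / Z = 1.0000/1.5942 = 0.627.

0.627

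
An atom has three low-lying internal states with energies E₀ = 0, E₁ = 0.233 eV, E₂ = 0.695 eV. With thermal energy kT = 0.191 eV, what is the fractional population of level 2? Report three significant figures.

Eᵢ/kT = 0, 1.2199, 3.6387.
Z = Σ e^(−Eᵢ/kT) = e^(−0) + e^(−1.2199) + e^(−3.6387) = 1.0000 + 0.29526 + 0.026286 = 1.3215.
P₂ = e^(−E₂/kT) / Z = 0.026286/1.3215 = 0.0199.

0.0199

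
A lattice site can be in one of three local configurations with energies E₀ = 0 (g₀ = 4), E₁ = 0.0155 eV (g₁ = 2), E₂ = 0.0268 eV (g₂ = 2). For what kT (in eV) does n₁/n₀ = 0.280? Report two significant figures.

0.027 eV

n₁/n₀ = (g₁/g₀) exp[−(E₁−E₀)/kT] = 0.280.
⇒ (E₁−E₀)/kT = ln((2/4)/0.280) = ln(1.786) = 0.5800.
kT = 0.0155 eV / 0.5800 = 0.027 eV.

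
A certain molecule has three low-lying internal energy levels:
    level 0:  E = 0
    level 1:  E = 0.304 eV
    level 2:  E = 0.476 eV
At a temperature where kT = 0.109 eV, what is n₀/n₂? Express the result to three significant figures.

78.8

n₀/n₂ = exp[−(E₀−E₂)/kT] = exp(−(-0.476 eV)/(0.109 eV)) = exp(4.3670) = 78.8.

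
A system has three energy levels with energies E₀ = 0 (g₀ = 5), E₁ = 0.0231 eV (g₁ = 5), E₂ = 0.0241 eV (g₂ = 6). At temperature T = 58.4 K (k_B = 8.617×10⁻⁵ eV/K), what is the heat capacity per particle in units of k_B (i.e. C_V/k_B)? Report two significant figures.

k_BT = 8.617×10⁻⁵ × 58.4 K = 0.005032 eV.
Eᵢ/kT = 0, 4.591, 4.789.
Z = Σ gᵢe^(−Eᵢ/kT) = 5·e^(−0) + 5·e^(−4.591) + 6·e^(−4.789) = 5.000 + 0.05071 + 0.04992 = 5.101.
⟨E⟩ = 0.0004655 eV, ⟨E²⟩ = 0.00001099 eV².
C_V/k_B = (⟨E²⟩ − ⟨E⟩²)/(kT)² = (0.00001099 − 0.0000002167)/0.00002532 = 0.43.

0.43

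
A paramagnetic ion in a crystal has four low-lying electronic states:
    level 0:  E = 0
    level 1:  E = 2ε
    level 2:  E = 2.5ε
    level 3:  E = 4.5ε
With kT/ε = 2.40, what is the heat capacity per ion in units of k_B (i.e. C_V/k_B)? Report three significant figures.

0.356

Eᵢ/kT = 0, 0.83333, 1.0417, 1.8750.
Z = Σ e^(−Eᵢ/kT) = e^(−0) + e^(−0.83333) + e^(−1.0417) + e^(−1.8750) = 1.0000 + 0.43460 + 0.35285 + 0.15335 = 1.9408.
⟨E⟩ = 1.2579 ε, ⟨E²⟩ = 3.6320 ε².
C_V/k_B = (⟨E²⟩ − ⟨E⟩²)/(kT)² = (3.6320 − 1.5823)/5.7600 = 0.356.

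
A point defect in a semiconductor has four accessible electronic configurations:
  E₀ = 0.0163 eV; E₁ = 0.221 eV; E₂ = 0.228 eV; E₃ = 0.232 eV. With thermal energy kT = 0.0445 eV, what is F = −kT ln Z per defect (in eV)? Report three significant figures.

0.0151 eV

Eᵢ/kT = 0.36629, 4.9663, 5.1236, 5.2135.
Z = Σ e^(−Eᵢ/kT) = e^(−0.36629) + e^(−4.9663) + e^(−5.1236) + e^(−5.2135) = 0.69330 + 0.0069689 + 0.0059545 + 0.0054426 = 0.71167.
F = −kT ln Z = −0.0445 × ln(0.71167) = −0.0445 × -0.34014 = 0.0151 eV.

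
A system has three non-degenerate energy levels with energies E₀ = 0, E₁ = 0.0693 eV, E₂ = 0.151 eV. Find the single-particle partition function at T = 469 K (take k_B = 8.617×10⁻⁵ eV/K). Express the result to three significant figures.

Z = 1.20

k_BT = 8.617×10⁻⁵ × 469 K = 0.040414 eV.
Eᵢ/kT = 0, 1.7148, 3.7363.
Z = Σ e^(−Eᵢ/kT) = e^(−0) + e^(−1.7148) + e^(−3.7363) = 1.0000 + 0.18000 + 0.023842 = 1.2038.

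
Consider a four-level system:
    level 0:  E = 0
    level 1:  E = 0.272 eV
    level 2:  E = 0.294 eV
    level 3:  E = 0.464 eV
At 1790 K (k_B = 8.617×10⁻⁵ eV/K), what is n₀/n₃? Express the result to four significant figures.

20.25

k_BT = 8.617×10⁻⁵ × 1790 K = 0.154244 eV.
n₀/n₃ = exp[−(E₀−E₃)/kT] = exp(−(-0.464 eV)/(0.154244 eV)) = exp(3.00822) = 20.25.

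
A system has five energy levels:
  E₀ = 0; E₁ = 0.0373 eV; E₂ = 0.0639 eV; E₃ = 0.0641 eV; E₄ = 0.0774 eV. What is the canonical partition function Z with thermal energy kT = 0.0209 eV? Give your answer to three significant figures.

Eᵢ/kT = 0, 1.7847, 3.0574, 3.0670, 3.7033.
Z = Σ e^(−Eᵢ/kT) = e^(−0) + e^(−1.7847) + e^(−3.0574) + e^(−3.0670) + e^(−3.7033) = 1.0000 + 0.16785 + 0.047010 + 0.046561 + 0.024642 = 1.2861.

Z = 1.29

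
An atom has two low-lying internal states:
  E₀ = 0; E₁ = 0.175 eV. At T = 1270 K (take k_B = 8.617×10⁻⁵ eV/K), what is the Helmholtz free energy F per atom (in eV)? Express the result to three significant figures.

-0.0201 eV

k_BT = 8.617×10⁻⁵ × 1270 K = 0.10944 eV.
Eᵢ/kT = 0, 1.5990.
Z = Σ e^(−Eᵢ/kT) = e^(−0) + e^(−1.5990) = 1.0000 + 0.20210 = 1.2021.
F = −kT ln Z = −0.10944 × ln(1.2021) = −0.10944 × 0.18407 = -0.0201 eV.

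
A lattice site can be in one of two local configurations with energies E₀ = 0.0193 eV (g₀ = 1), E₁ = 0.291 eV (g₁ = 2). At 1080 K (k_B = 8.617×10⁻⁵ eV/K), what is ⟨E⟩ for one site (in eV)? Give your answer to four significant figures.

k_BT = 8.617×10⁻⁵ × 1080 K = 0.0930636 eV.
Eᵢ/kT = 0.207385, 3.12689.
Z = Σ gᵢe^(−Eᵢ/kT) = 1·e^(−0.207385) + 2·e^(−3.12689) = 0.812707 + 0.0877079 = 0.900415.
⟨E⟩ = Σ Eᵢ gᵢe^(−Eᵢ/kT) / Z = (0.0193·0.812707 + 0.291·0.0877079) / 0.900415 = 0.04577 eV.

0.04577 eV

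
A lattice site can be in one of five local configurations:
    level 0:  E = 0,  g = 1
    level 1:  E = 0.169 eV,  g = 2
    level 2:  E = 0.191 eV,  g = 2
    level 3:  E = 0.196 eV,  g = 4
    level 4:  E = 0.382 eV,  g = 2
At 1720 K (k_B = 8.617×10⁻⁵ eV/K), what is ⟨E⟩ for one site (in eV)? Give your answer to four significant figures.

k_BT = 8.617×10⁻⁵ × 1720 K = 0.148212 eV.
Eᵢ/kT = 0, 1.14026, 1.28869, 1.32243, 2.57739.
Z = Σ gᵢe^(−Eᵢ/kT) = 1·e^(−0) + 2·e^(−1.14026) + 2·e^(−1.28869) + 4·e^(−1.32243) + 2·e^(−2.57739) = 1.00000 + 0.639472 + 0.551263 + 1.06595 + 0.151944 = 3.40863.
⟨E⟩ = Σ Eᵢ gᵢe^(−Eᵢ/kT) / Z = (0·1.00000 + 0.169·0.639472 + 0.191·0.551263 + 0.196·1.06595 + 0.382·0.151944) / 3.40863 = 0.1409 eV.

0.1409 eV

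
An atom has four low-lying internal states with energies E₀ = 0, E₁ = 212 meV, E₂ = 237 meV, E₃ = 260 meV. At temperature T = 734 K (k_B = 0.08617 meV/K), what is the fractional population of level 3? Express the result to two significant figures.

0.015

k_BT = 0.08617 × 734 K = 63.25 meV.
Eᵢ/kT = 0, 3.352, 3.747, 4.111.
Z = Σ e^(−Eᵢ/kT) = e^(−0) + e^(−3.352) + e^(−3.747) + e^(−4.111) = 1.000 + 0.03501 + 0.02359 + 0.01639 = 1.075.
P₃ = e^(−E₃/kT) / Z = 0.01639/1.075 = 0.015.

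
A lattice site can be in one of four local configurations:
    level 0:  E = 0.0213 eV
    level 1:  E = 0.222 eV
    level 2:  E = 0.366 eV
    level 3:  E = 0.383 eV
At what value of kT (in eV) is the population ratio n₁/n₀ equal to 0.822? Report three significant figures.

1.02 eV

n₁/n₀ = exp[−(E₁−E₀)/kT] = 0.822.
⇒ (E₁−E₀)/kT = ln(1/0.822) = ln(1.2165) = 0.19598.
kT = 0.2007 eV / 0.19598 = 1.02 eV.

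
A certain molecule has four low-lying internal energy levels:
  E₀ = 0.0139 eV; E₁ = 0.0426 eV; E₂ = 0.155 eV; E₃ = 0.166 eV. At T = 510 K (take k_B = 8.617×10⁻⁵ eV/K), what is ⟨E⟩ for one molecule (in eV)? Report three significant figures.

0.0299 eV

k_BT = 8.617×10⁻⁵ × 510 K = 0.043947 eV.
Eᵢ/kT = 0.31629, 0.96935, 3.5270, 3.7773.
Z = Σ e^(−Eᵢ/kT) = e^(−0.31629) + e^(−0.96935) + e^(−3.5270) + e^(−3.7773) = 0.72885 + 0.37933 + 0.029393 + 0.022884 = 1.1605.
⟨E⟩ = Σ Eᵢ e^(−Eᵢ/kT) / Z = (0.0139·0.72885 + 0.0426·0.37933 + 0.155·0.029393 + 0.166·0.022884) / 1.1605 = 0.0299 eV.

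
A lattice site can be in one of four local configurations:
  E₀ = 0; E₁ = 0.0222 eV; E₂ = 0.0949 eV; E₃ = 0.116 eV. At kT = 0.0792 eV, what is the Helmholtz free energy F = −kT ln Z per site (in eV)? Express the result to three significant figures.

-0.0656 eV

Eᵢ/kT = 0, 0.28030, 1.1982, 1.4646.
Z = Σ e^(−Eᵢ/kT) = e^(−0) + e^(−0.28030) + e^(−1.1982) + e^(−1.4646) = 1.0000 + 0.75556 + 0.30174 + 0.23117 = 2.2885.
F = −kT ln Z = −0.0792 × ln(2.2885) = −0.0792 × 0.82790 = -0.0656 eV.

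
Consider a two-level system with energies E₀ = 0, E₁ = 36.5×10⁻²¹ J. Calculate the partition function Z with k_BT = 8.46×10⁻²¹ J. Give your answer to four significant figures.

Eᵢ/kT = 0, 4.31442.
Z = Σ e^(−Eᵢ/kT) = e^(−0) + e^(−4.31442) = 1.00000 + 0.0133743 = 1.01337.

Z = 1.013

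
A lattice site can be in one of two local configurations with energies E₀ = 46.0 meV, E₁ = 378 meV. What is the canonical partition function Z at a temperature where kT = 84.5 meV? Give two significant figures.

Eᵢ/kT = 0.5444, 4.473.
Z = Σ e^(−Eᵢ/kT) = e^(−0.5444) + e^(−4.473) = 0.5802 + 0.01141 = 0.5916.

Z = 0.59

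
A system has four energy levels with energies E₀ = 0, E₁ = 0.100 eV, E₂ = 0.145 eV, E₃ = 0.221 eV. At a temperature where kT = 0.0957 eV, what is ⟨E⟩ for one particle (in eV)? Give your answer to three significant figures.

Eᵢ/kT = 0, 1.0449, 1.5152, 2.3093.
Z = Σ e^(−Eᵢ/kT) = e^(−0) + e^(−1.0449) + e^(−1.5152) + e^(−2.3093) = 1.0000 + 0.35173 + 0.21976 + 0.099331 = 1.6708.
⟨E⟩ = Σ Eᵢ e^(−Eᵢ/kT) / Z = (0·1.0000 + 0.100·0.35173 + 0.145·0.21976 + 0.221·0.099331) / 1.6708 = 0.0533 eV.

0.0533 eV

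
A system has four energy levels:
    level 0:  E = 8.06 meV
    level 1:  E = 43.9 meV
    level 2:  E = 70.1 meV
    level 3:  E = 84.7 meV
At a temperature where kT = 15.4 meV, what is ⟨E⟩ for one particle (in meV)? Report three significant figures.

12.6 meV

Eᵢ/kT = 0.52338, 2.8506, 4.5519, 5.5000.
Z = Σ e^(−Eᵢ/kT) = e^(−0.52338) + e^(−2.8506) + e^(−4.5519) + e^(−5.5000) = 0.59251 + 0.057810 + 0.010547 + 0.0040868 = 0.66495.
⟨E⟩ = Σ Eᵢ e^(−Eᵢ/kT) / Z = (8.06·0.59251 + 43.9·0.057810 + 70.1·0.010547 + 84.7·0.0040868) / 0.66495 = 12.6 meV.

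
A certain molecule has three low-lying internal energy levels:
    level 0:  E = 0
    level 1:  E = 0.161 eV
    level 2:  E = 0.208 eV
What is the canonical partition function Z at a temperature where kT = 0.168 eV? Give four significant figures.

Eᵢ/kT = 0, 0.958333, 1.23810.
Z = Σ e^(−Eᵢ/kT) = e^(−0) + e^(−0.958333) + e^(−1.23810) = 1.00000 + 0.383532 + 0.289935 = 1.67347.

Z = 1.673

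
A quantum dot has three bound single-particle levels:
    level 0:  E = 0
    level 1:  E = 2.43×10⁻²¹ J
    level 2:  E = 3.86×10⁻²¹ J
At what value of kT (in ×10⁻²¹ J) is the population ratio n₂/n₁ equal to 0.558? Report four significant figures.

n₂/n₁ = exp[−(E₂−E₁)/kT] = 0.558.
⇒ (E₂−E₁)/kT = ln(1/0.558) = ln(1.79211) = 0.583394.
kT = 1.43 ×10⁻²¹ J / 0.583394 = 2.451 ×10⁻²¹ J.

2.451 ×10⁻²¹ J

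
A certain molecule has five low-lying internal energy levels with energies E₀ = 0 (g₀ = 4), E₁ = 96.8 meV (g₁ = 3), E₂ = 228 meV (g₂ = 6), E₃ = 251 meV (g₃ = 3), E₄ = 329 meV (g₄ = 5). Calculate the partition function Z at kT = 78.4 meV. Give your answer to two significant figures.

Z = 5.4

Eᵢ/kT = 0, 1.235, 2.908, 3.202, 4.196.
Z = Σ gᵢe^(−Eᵢ/kT) = 4·e^(−0) + 3·e^(−1.235) + 6·e^(−2.908) + 3·e^(−3.202) + 5·e^(−4.196) = 4.000 + 0.8725 + 0.3275 + 0.1220 + 0.07528 = 5.397.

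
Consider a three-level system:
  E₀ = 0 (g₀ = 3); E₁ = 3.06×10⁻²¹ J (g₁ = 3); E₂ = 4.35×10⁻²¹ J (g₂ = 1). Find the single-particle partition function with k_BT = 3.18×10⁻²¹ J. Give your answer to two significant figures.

Eᵢ/kT = 0, 0.9623, 1.368.
Z = Σ gᵢe^(−Eᵢ/kT) = 3·e^(−0) + 3·e^(−0.9623) + 1·e^(−1.368) = 3.000 + 1.146 + 0.2546 = 4.401.

Z = 4.4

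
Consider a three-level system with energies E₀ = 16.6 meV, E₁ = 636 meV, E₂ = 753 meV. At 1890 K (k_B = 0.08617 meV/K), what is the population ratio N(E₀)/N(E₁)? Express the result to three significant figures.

44.8

k_BT = 0.08617 × 1890 K = 162.86 meV.
n₀/n₁ = exp[−(E₀−E₁)/kT] = exp(−(-619.4 meV)/(162.86 meV)) = exp(3.8033) = 44.8.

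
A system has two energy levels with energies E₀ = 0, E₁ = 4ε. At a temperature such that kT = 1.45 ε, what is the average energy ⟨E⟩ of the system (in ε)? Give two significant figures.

0.24 ε

Eᵢ/kT = 0, 2.759.
Z = Σ e^(−Eᵢ/kT) = e^(−0) + e^(−2.759) = 1.000 + 0.06336 = 1.063.
⟨E⟩ = Σ Eᵢ e^(−Eᵢ/kT) / Z = (0·1.000 + 4·0.06336) / 1.063 = 0.24 ε.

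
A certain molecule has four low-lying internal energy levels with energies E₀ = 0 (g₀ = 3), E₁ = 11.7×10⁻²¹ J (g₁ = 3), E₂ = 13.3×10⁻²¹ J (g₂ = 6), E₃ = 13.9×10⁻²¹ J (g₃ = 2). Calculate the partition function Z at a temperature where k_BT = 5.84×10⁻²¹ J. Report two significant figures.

Z = 4.2

Eᵢ/kT = 0, 2.003, 2.277, 2.380.
Z = Σ gᵢe^(−Eᵢ/kT) = 3·e^(−0) + 3·e^(−2.003) + 6·e^(−2.277) + 2·e^(−2.380) = 3.000 + 0.4048 + 0.6155 + 0.1851 = 4.205.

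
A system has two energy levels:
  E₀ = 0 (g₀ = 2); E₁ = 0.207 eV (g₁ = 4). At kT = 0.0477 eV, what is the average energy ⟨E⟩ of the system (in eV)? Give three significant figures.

Eᵢ/kT = 0, 4.3396.
Z = Σ gᵢe^(−Eᵢ/kT) = 2·e^(−0) + 4·e^(−4.3396) = 2.0000 + 0.052167 = 2.0522.
⟨E⟩ = Σ Eᵢ gᵢe^(−Eᵢ/kT) / Z = (0·2.0000 + 0.207·0.052167) / 2.0522 = 0.00526 eV.

0.00526 eV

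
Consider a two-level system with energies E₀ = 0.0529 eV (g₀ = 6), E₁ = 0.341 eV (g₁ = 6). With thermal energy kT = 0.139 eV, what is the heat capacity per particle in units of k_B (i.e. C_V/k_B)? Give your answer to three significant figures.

Eᵢ/kT = 0.38058, 2.4532.
Z = Σ gᵢe^(−Eᵢ/kT) = 6·e^(−0.38058) + 6·e^(−2.4532) = 4.1008 + 0.51611 = 4.6169.
⟨E⟩ = 0.085106 eV, ⟨E²⟩ = 0.015484 eV².
C_V/k_B = (⟨E²⟩ − ⟨E⟩²)/(kT)² = (0.015484 − 0.0072430)/0.019321 = 0.427.

0.427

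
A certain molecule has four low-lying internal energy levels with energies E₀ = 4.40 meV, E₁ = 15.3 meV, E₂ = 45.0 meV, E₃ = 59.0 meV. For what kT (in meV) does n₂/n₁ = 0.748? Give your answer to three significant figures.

n₂/n₁ = exp[−(E₂−E₁)/kT] = 0.748.
⇒ (E₂−E₁)/kT = ln(1/0.748) = ln(1.3369) = 0.29035.
kT = 29.7 meV / 0.29035 = 102 meV.

102 meV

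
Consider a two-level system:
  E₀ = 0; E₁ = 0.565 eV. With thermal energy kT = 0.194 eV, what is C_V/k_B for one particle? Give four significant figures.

Eᵢ/kT = 0, 2.91237.
Z = Σ e^(−Eᵢ/kT) = e^(−0) + e^(−2.91237) = 1.00000 + 0.0543468 = 1.05435.
⟨E⟩ = 0.0291231 eV, ⟨E²⟩ = 0.0164546 eV².
C_V/k_B = (⟨E²⟩ − ⟨E⟩²)/(kT)² = (0.0164546 − 0.000848155)/0.0376360 = 0.4147.

0.4147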